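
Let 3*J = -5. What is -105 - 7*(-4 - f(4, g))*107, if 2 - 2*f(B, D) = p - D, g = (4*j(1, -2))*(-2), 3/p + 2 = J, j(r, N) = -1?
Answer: 152733/22 ≈ 6942.4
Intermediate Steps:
J = -5/3 (J = (⅓)*(-5) = -5/3 ≈ -1.6667)
p = -9/11 (p = 3/(-2 - 5/3) = 3/(-11/3) = 3*(-3/11) = -9/11 ≈ -0.81818)
g = 8 (g = (4*(-1))*(-2) = -4*(-2) = 8)
f(B, D) = 31/22 + D/2 (f(B, D) = 1 - (-9/11 - D)/2 = 1 + (9/22 + D/2) = 31/22 + D/2)
-105 - 7*(-4 - f(4, g))*107 = -105 - 7*(-4 - (31/22 + (½)*8))*107 = -105 - 7*(-4 - (31/22 + 4))*107 = -105 - 7*(-4 - 1*119/22)*107 = -105 - 7*(-4 - 119/22)*107 = -105 - 7*(-207/22)*107 = -105 + (1449/22)*107 = -105 + 155043/22 = 152733/22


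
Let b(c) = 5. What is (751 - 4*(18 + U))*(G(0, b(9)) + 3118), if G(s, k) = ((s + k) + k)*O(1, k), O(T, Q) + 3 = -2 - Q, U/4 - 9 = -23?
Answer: 2725254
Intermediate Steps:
U = -56 (U = 36 + 4*(-23) = 36 - 92 = -56)
O(T, Q) = -5 - Q (O(T, Q) = -3 + (-2 - Q) = -5 - Q)
G(s, k) = (-5 - k)*(s + 2*k) (G(s, k) = ((s + k) + k)*(-5 - k) = ((k + s) + k)*(-5 - k) = (s + 2*k)*(-5 - k) = (-5 - k)*(s + 2*k))
(751 - 4*(18 + U))*(G(0, b(9)) + 3118) = (751 - 4*(18 - 56))*(-(5 + 5)*(0 + 2*5) + 3118) = (751 - 4*(-38))*(-1*10*(0 + 10) + 3118) = (751 + 152)*(-1*10*10 + 3118) = 903*(-100 + 3118) = 903*3018 = 2725254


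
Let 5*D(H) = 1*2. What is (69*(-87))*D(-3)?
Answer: -12006/5 ≈ -2401.2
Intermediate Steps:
D(H) = ⅖ (D(H) = (1*2)/5 = (⅕)*2 = ⅖)
(69*(-87))*D(-3) = (69*(-87))*(⅖) = -6003*⅖ = -12006/5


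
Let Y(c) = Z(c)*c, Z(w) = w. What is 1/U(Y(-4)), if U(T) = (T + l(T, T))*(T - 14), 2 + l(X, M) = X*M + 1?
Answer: 1/542 ≈ 0.0018450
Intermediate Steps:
l(X, M) = -1 + M*X (l(X, M) = -2 + (X*M + 1) = -2 + (M*X + 1) = -2 + (1 + M*X) = -1 + M*X)
Y(c) = c² (Y(c) = c*c = c²)
U(T) = (-14 + T)*(-1 + T + T²) (U(T) = (T + (-1 + T*T))*(T - 14) = (T + (-1 + T²))*(-14 + T) = (-1 + T + T²)*(-14 + T) = (-14 + T)*(-1 + T + T²))
1/U(Y(-4)) = 1/(14 + ((-4)²)³ - 15*(-4)² - 13*((-4)²)²) = 1/(14 + 16³ - 15*16 - 13*16²) = 1/(14 + 4096 - 240 - 13*256) = 1/(14 + 4096 - 240 - 3328) = 1/542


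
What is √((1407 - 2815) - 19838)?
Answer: I*√21246 ≈ 145.76*I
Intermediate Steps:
√((1407 - 2815) - 19838) = √(-1408 - 19838) = √(-21246) = I*√21246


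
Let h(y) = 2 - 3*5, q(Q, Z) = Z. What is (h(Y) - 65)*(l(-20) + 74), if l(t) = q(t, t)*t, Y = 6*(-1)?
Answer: -36972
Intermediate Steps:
Y = -6
h(y) = -13 (h(y) = 2 - 15 = -13)
l(t) = t² (l(t) = t*t = t²)
(h(Y) - 65)*(l(-20) + 74) = (-13 - 65)*((-20)² + 74) = -78*(400 + 74) = -78*474 = -36972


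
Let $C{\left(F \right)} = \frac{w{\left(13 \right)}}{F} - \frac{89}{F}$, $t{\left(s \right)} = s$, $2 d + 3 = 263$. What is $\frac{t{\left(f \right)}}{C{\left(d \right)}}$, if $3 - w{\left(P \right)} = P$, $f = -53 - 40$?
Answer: $\frac{4030}{33} \approx 122.12$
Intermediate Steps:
$d = 130$ ($d = - \frac{3}{2} + \frac{1}{2} \cdot 263 = - \frac{3}{2} + \frac{263}{2} = 130$)
$f = -93$ ($f = -53 - 40 = -93$)
$w{\left(P \right)} = 3 - P$
$C{\left(F \right)} = - \frac{99}{F}$ ($C{\left(F \right)} = \frac{3 - 13}{F} - \frac{89}{F} = - \frac{10}{F} - \frac{89}{F} = - \frac{99}{F}$)
$\frac{t{\left(f \right)}}{C{\left(d \right)}} = - \frac{93}{\left(-99\right) \frac{1}{130}} = - \frac{93}{- \frac{99}{130}} = \left(-93\right) \left(- \frac{130}{99}\right) = \frac{4030}{33}$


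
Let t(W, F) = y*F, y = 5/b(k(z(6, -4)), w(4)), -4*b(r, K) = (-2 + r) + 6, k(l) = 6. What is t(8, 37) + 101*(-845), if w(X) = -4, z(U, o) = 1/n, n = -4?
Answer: -85419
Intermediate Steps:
z(U, o) = -¼ (z(U, o) = 1/(-4) = -¼)
b(r, K) = -1 - r/4 (b(r, K) = -((-2 + r) + 6)/4 = -(4 + r)/4 = -1 - r/4)
y = -2 (y = 5/(-1 - ¼*6) = 5/(-1 - 3/2) = 5/(-5/2) = 5*(-⅖) = -2)
t(W, F) = -2*F
t(8, 37) + 101*(-845) = -2*37 + 101*(-845) = -74 - 85345 = -85419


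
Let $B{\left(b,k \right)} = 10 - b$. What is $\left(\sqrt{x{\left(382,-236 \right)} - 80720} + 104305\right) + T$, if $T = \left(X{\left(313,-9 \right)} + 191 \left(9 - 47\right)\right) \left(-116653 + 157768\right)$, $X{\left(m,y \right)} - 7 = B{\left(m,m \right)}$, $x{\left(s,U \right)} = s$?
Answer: $-310478405 + i \sqrt{80338} \approx -3.1048 \cdot 10^{8} + 283.44 i$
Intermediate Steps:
$X{\left(m,y \right)} = 17 - m$ ($X{\left(m,y \right)} = 7 - \left(-10 + m\right) = 17 - m$)
$T = -310582710$ ($T = \left(\left(17 - 313\right) + 191 \left(9 - 47\right)\right) \left(-116653 + 157768\right) = \left(\left(17 - 313\right) + 191 \left(-38\right)\right) 41115 = \left(-296 - 7258\right) 41115 = \left(-7554\right) 41115 = -310582710$)
$\left(\sqrt{x{\left(382,-236 \right)} - 80720} + 104305\right) + T = \left(\sqrt{382 - 80720} + 104305\right) - 310582710 = \left(\sqrt{-80338} + 104305\right) - 310582710 = \left(i \sqrt{80338} + 104305\right) - 310582710 = \left(104305 + i \sqrt{80338}\right) - 310582710 = -310478405 + i \sqrt{80338}$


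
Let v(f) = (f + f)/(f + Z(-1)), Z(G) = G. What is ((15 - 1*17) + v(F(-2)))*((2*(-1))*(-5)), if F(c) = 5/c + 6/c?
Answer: -40/13 ≈ -3.0769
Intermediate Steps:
F(c) = 11/c
v(f) = 2*f/(-1 + f) (v(f) = (f + f)/(f - 1) = (2*f)/(-1 + f) = 2*f/(-1 + f))
((15 - 1*17) + v(F(-2)))*((2*(-1))*(-5)) = ((15 - 1*17) + 2*(11/(-2))/(-1 + 11/(-2)))*((2*(-1))*(-5)) = ((15 - 17) + 2*(11*(-½))/(-1 + 11*(-½)))*(-2*(-5)) = (-2 + 2*(-11/2)/(-1 - 11/2))*10 = (-2 + 2*(-11/2)/(-13/2))*10 = (-2 + 2*(-11/2)*(-2/13))*10 = (-2 + 22/13)*10 = -4/13*10 = -40/13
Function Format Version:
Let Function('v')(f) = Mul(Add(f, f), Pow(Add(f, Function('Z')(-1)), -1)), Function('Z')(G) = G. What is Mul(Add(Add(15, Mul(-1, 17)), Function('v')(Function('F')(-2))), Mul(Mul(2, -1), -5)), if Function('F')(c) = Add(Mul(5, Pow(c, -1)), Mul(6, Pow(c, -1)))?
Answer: Rational(-40, 13) ≈ -3.0769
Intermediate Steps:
Function('F')(c) = Mul(11, Pow(c, -1))
Function('v')(f) = Mul(2, f, Pow(Add(-1, f), -1)) (Function('v')(f) = Mul(Add(f, f), Pow(Add(f, -1), -1)) = Mul(Mul(2, f), Pow(Add(-1, f), -1)) = Mul(2, f, Pow(Add(-1, f), -1)))
Mul(Add(Add(15, Mul(-1, 17)), Function('v')(Function('F')(-2))), Mul(Mul(2, -1), -5)) = Mul(Add(Add(15, Mul(-1, 17)), Mul(2, Mul(11, Pow(-2, -1)), Pow(Add(-1, Mul(11, Pow(-2, -1))), -1))), Mul(Mul(2, -1), -5)) = Mul(Add(Add(15, -17), Mul(2, Mul(11, Rational(-1, 2)), Pow(Add(-1, Mul(11, Rational(-1, 2))), -1))), Mul(-2, -5)) = Mul(Add(-2, Mul(2, Rational(-11, 2), Pow(Add(-1, Rational(-11, 2)), -1))), 10) = Mul(Add(-2, Mul(2, Rational(-11, 2), Pow(Rational(-13, 2), -1))), 10) = Mul(Add(-2, Mul(2, Rational(-11, 2), Rational(-2, 13))), 10) = Mul(Add(-2, Rational(22, 13)), 10) = Mul(Rational(-4, 13), 10) = Rational(-40, 13)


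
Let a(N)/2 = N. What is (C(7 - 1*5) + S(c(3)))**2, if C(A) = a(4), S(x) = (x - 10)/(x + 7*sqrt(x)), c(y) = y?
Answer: 106069/1587 - 6125*sqrt(3)/1058 ≈ 56.809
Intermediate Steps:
a(N) = 2*N
S(x) = (-10 + x)/(x + 7*sqrt(x))
C(A) = 8 (C(A) = 2*4 = 8)
(C(7 - 1*5) + S(c(3)))**2 = (8 + (-10 + 3)/(3 + 7*sqrt(3)))**2 = (8 - 7/(3 + 7*sqrt(3)))**2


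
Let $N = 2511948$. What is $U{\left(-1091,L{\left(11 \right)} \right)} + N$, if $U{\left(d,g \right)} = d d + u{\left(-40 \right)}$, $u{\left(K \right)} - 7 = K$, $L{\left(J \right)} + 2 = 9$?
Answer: $3702196$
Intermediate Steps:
$L{\left(J \right)} = 7$ ($L{\left(J \right)} = -2 + 9 = 7$)
$u{\left(K \right)} = 7 + K$
$U{\left(d,g \right)} = -33 + d^{2}$ ($U{\left(d,g \right)} = d d + \left(7 - 40\right) = d^{2} - 33 = -33 + d^{2}$)
$U{\left(-1091,L{\left(11 \right)} \right)} + N = \left(-33 + \left(-1091\right)^{2}\right) + 2511948 = \left(-33 + 1190281\right) + 2511948 = 1190248 + 2511948 = 3702196$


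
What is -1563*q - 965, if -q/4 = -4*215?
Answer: -5377685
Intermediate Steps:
q = 3440 (q = -(-4)*4*215 = -(-4)*860 = -4*(-860) = 3440)
-1563*q - 965 = -1563*3440 - 965 = -5376720 - 965 = -5377685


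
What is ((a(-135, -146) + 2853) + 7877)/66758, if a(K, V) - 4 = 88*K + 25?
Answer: -1121/66758 ≈ -0.016792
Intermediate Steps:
a(K, V) = 29 + 88*K (a(K, V) = 4 + (88*K + 25) = 4 + (25 + 88*K) = 29 + 88*K)
((a(-135, -146) + 2853) + 7877)/66758 = (((29 + 88*(-135)) + 2853) + 7877)/66758 = (((29 - 11880) + 2853) + 7877)*(1/66758) = ((-11851 + 2853) + 7877)*(1/66758) = (-8998 + 7877)*(1/66758) = -1121*1/66758 = -1121/66758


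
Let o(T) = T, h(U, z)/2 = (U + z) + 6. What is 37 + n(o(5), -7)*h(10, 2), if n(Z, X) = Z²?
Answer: 937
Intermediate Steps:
h(U, z) = 12 + 2*U + 2*z (h(U, z) = 2*((U + z) + 6) = 2*(6 + U + z) = 12 + 2*U + 2*z)
37 + n(o(5), -7)*h(10, 2) = 37 + 5²*(12 + 2*10 + 2*2) = 37 + 25*(12 + 20 + 4) = 37 + 25*36 = 37 + 900 = 937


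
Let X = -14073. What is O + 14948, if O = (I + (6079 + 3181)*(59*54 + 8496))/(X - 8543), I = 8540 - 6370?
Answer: 114943239/11308 ≈ 10165.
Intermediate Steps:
I = 2170
O = -54088745/11308 (O = (2170 + (6079 + 3181)*(59*54 + 8496))/(-14073 - 8543) = (2170 + 9260*(3186 + 8496))/(-22616) = (2170 + 9260*11682)*(-1/22616) = (2170 + 108175320)*(-1/22616) = 108177490*(-1/22616) = -54088745/11308 ≈ -4783.2)
O + 14948 = -54088745/11308 + 14948 = 114943239/11308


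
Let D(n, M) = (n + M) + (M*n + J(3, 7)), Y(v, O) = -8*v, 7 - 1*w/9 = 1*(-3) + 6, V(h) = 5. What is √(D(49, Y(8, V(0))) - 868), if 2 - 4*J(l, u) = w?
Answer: 3*I*√1790/2 ≈ 63.463*I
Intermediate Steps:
w = 36 (w = 63 - 9*(1*(-3) + 6) = 63 - 9*(-3 + 6) = 63 - 9*3 = 63 - 27 = 36)
J(l, u) = -17/2 (J(l, u) = ½ - ¼*36 = ½ - 9 = -17/2)
D(n, M) = -17/2 + M + n + M*n (D(n, M) = (n + M) + (M*n - 17/2) = (M + n) + (-17/2 + M*n) = -17/2 + M + n + M*n)
√(D(49, Y(8, V(0))) - 868) = √((-17/2 - 8*8 + 49 - 8*8*49) - 868) = √((-17/2 - 64 + 49 - 64*49) - 868) = √((-17/2 - 64 + 49 - 3136) - 868) = √(-6319/2 - 868) = √(-8055/2) = 3*I*√1790/2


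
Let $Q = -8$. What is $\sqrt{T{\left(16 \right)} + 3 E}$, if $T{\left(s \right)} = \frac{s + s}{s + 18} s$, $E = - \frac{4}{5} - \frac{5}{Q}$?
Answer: $\frac{\sqrt{1680110}}{340} \approx 3.8123$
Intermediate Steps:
$E = - \frac{7}{40}$ ($E = - \frac{4}{5} - \frac{5}{-8} = \left(-4\right) \frac{1}{5} - - \frac{5}{8} = - \frac{4}{5} + \frac{5}{8} = - \frac{7}{40} \approx -0.175$)
$T{\left(s \right)} = \frac{2 s^{2}}{18 + s}$ ($T{\left(s \right)} = \frac{2 s}{18 + s} s = \frac{2 s^{2}}{18 + s}$)
$\sqrt{T{\left(16 \right)} + 3 E} = \sqrt{\frac{2 \cdot 16^{2}}{18 + 16} + 3 \left(- \frac{7}{40}\right)} = \sqrt{2 \cdot 256 \cdot \frac{1}{34} - \frac{21}{40}} = \sqrt{\frac{256}{17} - \frac{21}{40}} = \sqrt{\frac{9883}{680}} = \frac{\sqrt{1680110}}{340}$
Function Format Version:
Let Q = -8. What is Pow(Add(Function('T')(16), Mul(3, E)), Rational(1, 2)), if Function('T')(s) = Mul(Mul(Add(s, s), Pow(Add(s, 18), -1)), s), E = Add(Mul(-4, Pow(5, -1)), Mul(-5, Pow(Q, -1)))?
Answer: Mul(Rational(1, 340), Pow(1680110, Rational(1, 2))) ≈ 3.8123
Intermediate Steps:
E = Rational(-7, 40) (E = Add(Mul(-4, Pow(5, -1)), Mul(-5, Pow(-8, -1))) = Add(Mul(-4, Rational(1, 5)), Mul(-5, Rational(-1, 8))) = Add(Rational(-4, 5), Rational(5, 8)) = Rational(-7, 40) ≈ -0.17500)
Function('T')(s) = Mul(2, Pow(s, 2), Pow(Add(18, s), -1)) (Function('T')(s) = Mul(Mul(Mul(2, s), Pow(Add(18, s), -1)), s) = Mul(Mul(2, s, Pow(Add(18, s), -1)), s) = Mul(2, Pow(s, 2), Pow(Add(18, s), -1)))
Pow(Add(Function('T')(16), Mul(3, E)), Rational(1, 2)) = Pow(Add(Mul(2, Pow(16, 2), Pow(Add(18, 16), -1)), Mul(3, Rational(-7, 40))), Rational(1, 2)) = Pow(Add(Mul(2, 256, Pow(34, -1)), Rational(-21, 40)), Rational(1, 2)) = Pow(Add(Mul(2, 256, Rational(1, 34)), Rational(-21, 40)), Rational(1, 2)) = Pow(Add(Rational(256, 17), Rational(-21, 40)), Rational(1, 2)) = Pow(Rational(9883, 680), Rational(1, 2)) = Mul(Rational(1, 340), Pow(1680110, Rational(1, 2)))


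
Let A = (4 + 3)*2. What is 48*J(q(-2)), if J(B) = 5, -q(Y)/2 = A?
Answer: 240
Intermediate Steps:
A = 14 (A = 7*2 = 14)
q(Y) = -28 (q(Y) = -2*14 = -28)
48*J(q(-2)) = 48*5 = 240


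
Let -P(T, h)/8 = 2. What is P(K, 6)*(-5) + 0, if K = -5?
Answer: 80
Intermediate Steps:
P(T, h) = -16 (P(T, h) = -8*2 = -16)
P(K, 6)*(-5) + 0 = -16*(-5) + 0 = 80 + 0 = 80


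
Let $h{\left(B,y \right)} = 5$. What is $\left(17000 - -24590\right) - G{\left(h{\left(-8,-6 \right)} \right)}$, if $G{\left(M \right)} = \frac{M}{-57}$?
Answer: $\frac{2370635}{57} \approx 41590.0$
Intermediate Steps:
$G{\left(M \right)} = - \frac{M}{57}$ ($G{\left(M \right)} = M \left(- \frac{1}{57}\right) = - \frac{M}{57}$)
$\left(17000 - -24590\right) - G{\left(h{\left(-8,-6 \right)} \right)} = \left(17000 - -24590\right) - \left(- \frac{1}{57}\right) 5 = \left(17000 + 24590\right) - - \frac{5}{57} = 41590 + \frac{5}{57} = \frac{2370635}{57}$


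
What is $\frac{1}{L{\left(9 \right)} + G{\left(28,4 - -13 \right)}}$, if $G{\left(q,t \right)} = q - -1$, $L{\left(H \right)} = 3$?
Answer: $\frac{1}{32} \approx 0.03125$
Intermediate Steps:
$G{\left(q,t \right)} = 1 + q$ ($G{\left(q,t \right)} = q + 1 = 1 + q$)
$\frac{1}{L{\left(9 \right)} + G{\left(28,4 - -13 \right)}} = \frac{1}{3 + \left(1 + 28\right)} = \frac{1}{3 + 29} = \frac{1}{32}$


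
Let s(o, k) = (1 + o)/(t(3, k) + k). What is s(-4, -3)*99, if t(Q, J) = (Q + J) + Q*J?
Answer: 99/4 ≈ 24.750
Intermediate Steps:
t(Q, J) = J + Q + J*Q (t(Q, J) = (J + Q) + J*Q = J + Q + J*Q)
s(o, k) = (1 + o)/(3 + 5*k) (s(o, k) = (1 + o)/((k + 3 + k*3) + k) = (1 + o)/((k + 3 + 3*k) + k) = (1 + o)/((3 + 4*k) + k) = (1 + o)/(3 + 5*k))
s(-4, -3)*99 = ((1 - 4)/(3 + 5*(-3)))*99 = (-3/(3 - 15))*99 = (-3/(-12))*99 = -1/12*(-3)*99 = (1/4)*99 = 99/4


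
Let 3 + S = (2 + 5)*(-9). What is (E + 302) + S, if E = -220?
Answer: 16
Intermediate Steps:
S = -66 (S = -3 + (2 + 5)*(-9) = -3 + 7*(-9) = -3 - 63 = -66)
(E + 302) + S = (-220 + 302) - 66 = 82 - 66 = 16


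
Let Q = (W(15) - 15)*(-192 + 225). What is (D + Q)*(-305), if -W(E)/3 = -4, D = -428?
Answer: 160735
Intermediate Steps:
W(E) = 12 (W(E) = -3*(-4) = 12)
Q = -99 (Q = (12 - 15)*(-192 + 225) = -3*33 = -99)
(D + Q)*(-305) = (-428 - 99)*(-305) = -527*(-305) = 160735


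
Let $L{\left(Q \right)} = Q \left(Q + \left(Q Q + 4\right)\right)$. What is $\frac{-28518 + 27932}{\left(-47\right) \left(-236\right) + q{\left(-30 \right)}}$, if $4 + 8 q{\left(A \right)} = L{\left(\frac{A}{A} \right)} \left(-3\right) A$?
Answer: $- \frac{586}{11159} \approx -0.052514$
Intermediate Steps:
$L{\left(Q \right)} = Q \left(4 + Q + Q^{2}\right)$ ($L{\left(Q \right)} = Q \left(Q + \left(Q^{2} + 4\right)\right) = Q \left(Q + \left(4 + Q^{2}\right)\right) = Q \left(4 + Q + Q^{2}\right)$)
$q{\left(A \right)} = - \frac{1}{2} - \frac{9 A}{4}$ ($q{\left(A \right)} = - \frac{1}{2} + \frac{\frac{A}{A} \left(4 + \frac{A}{A} + \left(\frac{A}{A}\right)^{2}\right) \left(-3\right) A}{8} = - \frac{1}{2} + \frac{1 \left(4 + 1 + 1^{2}\right) \left(-3\right) A}{8} = - \frac{1}{2} + \frac{1 \left(4 + 1 + 1\right) \left(-3\right) A}{8} = - \frac{1}{2} + \frac{1 \cdot 6 \left(-3\right) A}{8} = - \frac{1}{2} + \frac{6 \left(-3\right) A}{8} = - \frac{1}{2} + \frac{\left(-18\right) A}{8} = - \frac{1}{2} - \frac{9 A}{4}$)
$\frac{-28518 + 27932}{\left(-47\right) \left(-236\right) + q{\left(-30 \right)}} = \frac{-28518 + 27932}{\left(-47\right) \left(-236\right) - -67} = - \frac{586}{11092 + \left(- \frac{1}{2} + \frac{135}{2}\right)} = - \frac{586}{11092 + 67} = - \frac{586}{11159}$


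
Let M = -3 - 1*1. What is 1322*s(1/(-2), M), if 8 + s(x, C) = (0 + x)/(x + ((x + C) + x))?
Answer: -115014/11 ≈ -10456.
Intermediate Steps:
M = -4 (M = -3 - 1 = -4)
s(x, C) = -8 + x/(C + 3*x) (s(x, C) = -8 + (0 + x)/(x + ((x + C) + x)) = -8 + x/(x + ((C + x) + x)) = -8 + x/(x + (C + 2*x)) = -8 + x/(C + 3*x))
1322*s(1/(-2), M) = 1322*((-23/(-2) - 8*(-4))/(-4 + 3/(-2))) = 1322*((-23*(-1/2) + 32)/(-4 + 3*(-1/2))) = 1322*((23/2 + 32)/(-4 - 3/2)) = 1322*((87/2)/(-11/2)) = 1322*(-2/11*87/2) = 1322*(-87/11) = -115014/11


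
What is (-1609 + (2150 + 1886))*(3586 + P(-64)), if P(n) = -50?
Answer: 8581872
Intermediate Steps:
(-1609 + (2150 + 1886))*(3586 + P(-64)) = (-1609 + (2150 + 1886))*(3586 - 50) = (-1609 + 4036)*3536 = 2427*3536 = 8581872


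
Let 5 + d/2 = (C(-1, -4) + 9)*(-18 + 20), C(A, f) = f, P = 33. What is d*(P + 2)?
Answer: 350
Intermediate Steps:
d = 10 (d = -10 + 2*((-4 + 9)*(-18 + 20)) = -10 + 2*(5*2) = -10 + 2*10 = -10 + 20 = 10)
d*(P + 2) = 10*(33 + 2) = 10*35 = 350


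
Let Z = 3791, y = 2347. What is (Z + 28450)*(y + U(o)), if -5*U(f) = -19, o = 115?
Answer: 378960714/5 ≈ 7.5792e+7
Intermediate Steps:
U(f) = 19/5 (U(f) = -⅕*(-19) = 19/5)
(Z + 28450)*(y + U(o)) = (3791 + 28450)*(2347 + 19/5) = 32241*(11754/5) = 378960714/5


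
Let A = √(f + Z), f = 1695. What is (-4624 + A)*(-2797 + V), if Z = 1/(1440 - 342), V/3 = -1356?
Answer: 31743760 - 6865*√227055542/366 ≈ 3.1461e+7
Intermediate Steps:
V = -4068 (V = 3*(-1356) = -4068)
Z = 1/1098 ≈ 0.00091075
A = √227055542/366 (A = √(1695 + 1/1098) = √(1861111/1098) = √227055542/366 ≈ 41.170)
(-4624 + A)*(-2797 + V) = (-4624 + √227055542/366)*(-2797 - 4068) = (-4624 + √227055542/366)*(-6865) = 31743760 - 6865*√227055542/366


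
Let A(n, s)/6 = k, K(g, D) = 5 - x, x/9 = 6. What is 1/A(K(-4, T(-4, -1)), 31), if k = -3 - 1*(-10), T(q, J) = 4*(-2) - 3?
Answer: 1/42 ≈ 0.023810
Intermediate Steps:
x = 54 (x = 9*6 = 54)
T(q, J) = -11 (T(q, J) = -8 - 3 = -11)
k = 7 (k = -3 + 10 = 7)
K(g, D) = -49 (K(g, D) = 5 - 1*54 = 5 - 54 = -49)
A(n, s) = 42 (A(n, s) = 6*7 = 42)
1/A(K(-4, T(-4, -1)), 31) = 1/42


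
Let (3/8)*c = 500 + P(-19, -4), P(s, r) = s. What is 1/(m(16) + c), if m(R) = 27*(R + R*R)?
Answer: 3/25880 ≈ 0.00011592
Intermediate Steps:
m(R) = 27*R + 27*R**2 (m(R) = 27*(R + R**2) = 27*R + 27*R**2)
c = 3848/3 (c = 8*(500 - 19)/3 = (8/3)*481 = 3848/3 ≈ 1282.7)
1/(m(16) + c) = 1/(27*16*(1 + 16) + 3848/3) = 1/(27*16*17 + 3848/3) = 1/(7344 + 3848/3) = 1/(25880/3) = 3/25880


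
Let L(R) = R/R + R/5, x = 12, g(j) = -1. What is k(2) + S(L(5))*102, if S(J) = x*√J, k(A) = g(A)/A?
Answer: -½ + 1224*√2 ≈ 1730.5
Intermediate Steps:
k(A) = -1/A
L(R) = 1 + R/5 (L(R) = 1 + R*(⅕) = 1 + R/5)
S(J) = 12*√J
k(2) + S(L(5))*102 = -1/2 + (12*√(1 + (⅕)*5))*102 = -1*½ + (12*√(1 + 1))*102 = -½ + (12*√2)*102 = -½ + 1224*√2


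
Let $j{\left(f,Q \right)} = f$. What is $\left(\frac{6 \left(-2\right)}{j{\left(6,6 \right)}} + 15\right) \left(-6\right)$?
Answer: $-78$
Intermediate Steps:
$\left(\frac{6 \left(-2\right)}{j{\left(6,6 \right)}} + 15\right) \left(-6\right) = \left(\frac{6 \left(-2\right)}{6} + 15\right) \left(-6\right) = \left(\left(-12\right) \frac{1}{6} + 15\right) \left(-6\right) = \left(-2 + 15\right) \left(-6\right) = 13 \left(-6\right) = -78$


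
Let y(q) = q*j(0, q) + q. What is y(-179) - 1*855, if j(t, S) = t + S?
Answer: 31007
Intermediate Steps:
j(t, S) = S + t
y(q) = q + q² (y(q) = q*(q + 0) + q = q*q + q = q² + q = q + q²)
y(-179) - 1*855 = -179*(1 - 179) - 1*855 = -179*(-178) - 855 = 31862 - 855 = 31007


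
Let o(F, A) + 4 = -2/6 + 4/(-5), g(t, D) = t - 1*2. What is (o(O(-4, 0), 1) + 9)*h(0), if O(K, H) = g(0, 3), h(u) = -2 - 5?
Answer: -406/15 ≈ -27.067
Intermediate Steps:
g(t, D) = -2 + t (g(t, D) = t - 2 = -2 + t)
h(u) = -7
O(K, H) = -2 (O(K, H) = -2 + 0 = -2)
o(F, A) = -77/15 (o(F, A) = -4 + (-2/6 + 4/(-5)) = -4 + (-2*1/6 + 4*(-1/5)) = -4 + (-1/3 - 4/5) = -4 - 17/15 = -77/15)
(o(O(-4, 0), 1) + 9)*h(0) = (-77/15 + 9)*(-7) = (58/15)*(-7) = -406/15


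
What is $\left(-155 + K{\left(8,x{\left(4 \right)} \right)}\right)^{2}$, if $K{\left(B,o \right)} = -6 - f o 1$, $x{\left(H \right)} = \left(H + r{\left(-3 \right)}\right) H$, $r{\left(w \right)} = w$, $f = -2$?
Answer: $23409$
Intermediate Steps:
$x{\left(H \right)} = H \left(-3 + H\right)$ ($x{\left(H \right)} = \left(H - 3\right) H = \left(-3 + H\right) H = H \left(-3 + H\right)$)
$K{\left(B,o \right)} = -6 + 2 o$ ($K{\left(B,o \right)} = -6 - - 2 o 1 = -6 - - 2 o = -6 + 2 o$)
$\left(-155 + K{\left(8,x{\left(4 \right)} \right)}\right)^{2} = \left(-155 - \left(6 - 2 \cdot 4 \left(-3 + 4\right)\right)\right)^{2} = \left(-155 - \left(6 - 2 \cdot 4 \cdot 1\right)\right)^{2} = \left(-155 + \left(-6 + 2 \cdot 4\right)\right)^{2} = \left(-155 + \left(-6 + 8\right)\right)^{2} = \left(-155 + 2\right)^{2} = \left(-153\right)^{2} = 23409$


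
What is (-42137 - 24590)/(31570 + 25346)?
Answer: -66727/56916 ≈ -1.1724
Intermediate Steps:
(-42137 - 24590)/(31570 + 25346) = -66727/56916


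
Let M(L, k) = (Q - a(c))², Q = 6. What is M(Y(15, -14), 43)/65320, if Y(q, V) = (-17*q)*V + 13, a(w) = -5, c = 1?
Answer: 121/65320 ≈ 0.0018524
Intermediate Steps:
Y(q, V) = 13 - 17*V*q (Y(q, V) = -17*V*q + 13 = 13 - 17*V*q)
M(L, k) = 121 (M(L, k) = (6 - 1*(-5))² = (6 + 5)² = 11² = 121)
M(Y(15, -14), 43)/65320 = 121/65320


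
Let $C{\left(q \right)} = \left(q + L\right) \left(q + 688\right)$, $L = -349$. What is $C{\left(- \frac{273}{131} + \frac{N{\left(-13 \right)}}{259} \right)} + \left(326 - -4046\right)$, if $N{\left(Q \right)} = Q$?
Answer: $- \frac{272206087260950}{1151177041} \approx -2.3646 \cdot 10^{5}$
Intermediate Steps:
$C{\left(q \right)} = \left(-349 + q\right) \left(688 + q\right)$ ($C{\left(q \right)} = \left(q - 349\right) \left(q + 688\right) = \left(-349 + q\right) \left(688 + q\right)$)
$C{\left(- \frac{273}{131} + \frac{N{\left(-13 \right)}}{259} \right)} + \left(326 - -4046\right) = \left(-240112 + \left(- \frac{273}{131} - \frac{13}{259}\right)^{2} + 339 \left(- \frac{273}{131} - \frac{13}{259}\right)\right) + \left(326 - -4046\right) = \left(-240112 + \left(\left(-273\right) \frac{1}{131} - \frac{13}{259}\right)^{2} + 339 \left(\left(-273\right) \frac{1}{131} - \frac{13}{259}\right)\right) + \left(326 + 4046\right) = \left(-240112 + \left(- \frac{273}{131} - \frac{13}{259}\right)^{2} + 339 \left(- \frac{273}{131} - \frac{13}{259}\right)\right) + 4372 = \left(-240112 + \left(- \frac{72410}{33929}\right)^{2} + 339 \left(- \frac{72410}{33929}\right)\right) + 4372 = \left(-240112 + \frac{5243208100}{1151177041} - \frac{24546990}{33929}\right) + 4372 = - \frac{277239033284202}{1151177041} + 4372 = - \frac{272206087260950}{1151177041}$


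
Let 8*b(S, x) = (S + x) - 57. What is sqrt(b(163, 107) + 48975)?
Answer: 3*sqrt(87114)/4 ≈ 221.36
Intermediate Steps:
b(S, x) = -57/8 + S/8 + x/8 (b(S, x) = ((S + x) - 57)/8 = (-57 + S + x)/8 = -57/8 + S/8 + x/8)
sqrt(b(163, 107) + 48975) = sqrt((-57/8 + (1/8)*163 + (1/8)*107) + 48975) = sqrt((-57/8 + 163/8 + 107/8) + 48975) = sqrt(213/8 + 48975) = sqrt(392013/8) = 3*sqrt(87114)/4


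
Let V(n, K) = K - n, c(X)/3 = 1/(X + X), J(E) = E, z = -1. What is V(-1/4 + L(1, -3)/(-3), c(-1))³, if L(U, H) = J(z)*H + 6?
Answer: 343/64 ≈ 5.3594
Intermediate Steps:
c(X) = 3/(2*X) (c(X) = 3/(X + X) = 3/((2*X)) = 3*(1/(2*X)) = 3/(2*X))
L(U, H) = 6 - H (L(U, H) = -H + 6 = 6 - H)
V(-1/4 + L(1, -3)/(-3), c(-1))³ = ((3/2)/(-1) - (-1/4 + (6 - 1*(-3))/(-3)))³ = ((3/2)*(-1) - (-1*¼ + (6 + 3)*(-⅓)))³ = (-3/2 - (-¼ + 9*(-⅓)))³ = (-3/2 - (-¼ - 3))³ = (-3/2 - 1*(-13/4))³ = (-3/2 + 13/4)³ = (7/4)³ = 343/64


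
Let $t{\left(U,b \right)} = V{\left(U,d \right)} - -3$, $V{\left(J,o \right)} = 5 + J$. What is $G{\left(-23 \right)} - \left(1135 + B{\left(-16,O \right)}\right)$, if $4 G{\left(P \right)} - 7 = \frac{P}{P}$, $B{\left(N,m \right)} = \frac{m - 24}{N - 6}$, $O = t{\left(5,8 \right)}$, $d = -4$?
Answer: $- \frac{2267}{2} \approx -1133.5$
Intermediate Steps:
$t{\left(U,b \right)} = 8 + U$ ($t{\left(U,b \right)} = \left(5 + U\right) - -3 = \left(5 + U\right) + 3 = 8 + U$)
$O = 13$ ($O = 8 + 5 = 13$)
$B{\left(N,m \right)} = \frac{-24 + m}{-6 + N}$
$G{\left(P \right)} = 2$ ($G{\left(P \right)} = \frac{7}{4} + \frac{P \frac{1}{P}}{4} = \frac{7}{4} + \frac{1}{4} \cdot 1 = \frac{7}{4} + \frac{1}{4} = 2$)
$G{\left(-23 \right)} - \left(1135 + B{\left(-16,O \right)}\right) = 2 - \left(1135 + \frac{-24 + 13}{-6 - 16}\right) = 2 - \left(1135 + \frac{1}{-22} \left(-11\right)\right) = 2 - \left(1135 - - \frac{1}{2}\right) = 2 - \left(1135 + \frac{1}{2}\right) = 2 - \frac{2271}{2} = - \frac{2267}{2}$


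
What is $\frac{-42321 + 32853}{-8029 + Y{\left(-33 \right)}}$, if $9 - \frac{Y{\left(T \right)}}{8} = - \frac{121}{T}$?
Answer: $\frac{28404}{23959} \approx 1.1855$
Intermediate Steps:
$Y{\left(T \right)} = 72 + \frac{968}{T}$ ($Y{\left(T \right)} = 72 - 8 \left(- \frac{121}{T}\right) = 72 + \frac{968}{T}$)
$\frac{-42321 + 32853}{-8029 + Y{\left(-33 \right)}} = \frac{-42321 + 32853}{-8029 + \left(72 + \frac{968}{-33}\right)} = - \frac{9468}{-8029 + \left(72 + 968 \left(- \frac{1}{33}\right)\right)} = - \frac{9468}{-8029 + \left(72 - \frac{88}{3}\right)} = - \frac{9468}{-8029 + \frac{128}{3}} = - \frac{9468}{- \frac{23959}{3}} = \left(-9468\right) \left(- \frac{3}{23959}\right) = \frac{28404}{23959}$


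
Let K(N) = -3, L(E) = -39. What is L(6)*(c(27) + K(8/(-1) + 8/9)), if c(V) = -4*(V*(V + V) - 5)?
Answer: 226785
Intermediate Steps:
c(V) = 20 - 8*V**2 (c(V) = -4*(V*(2*V) - 5) = -4*(2*V**2 - 5) = -4*(-5 + 2*V**2) = 20 - 8*V**2)
L(6)*(c(27) + K(8/(-1) + 8/9)) = -39*((20 - 8*27**2) - 3) = -39*((20 - 8*729) - 3) = -39*((20 - 5832) - 3) = -39*(-5812 - 3) = -39*(-5815) = 226785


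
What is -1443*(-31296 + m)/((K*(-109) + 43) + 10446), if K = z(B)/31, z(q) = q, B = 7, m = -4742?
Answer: 268681309/54066 ≈ 4969.5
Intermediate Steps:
K = 7/31 ≈ 0.22581
-1443*(-31296 + m)/((K*(-109) + 43) + 10446) = -1443*(-31296 - 4742)/(((7/31)*(-109) + 43) + 10446) = -1443*(-36038/((-763/31 + 43) + 10446)) = -1443*(-36038/(570/31 + 10446)) = -1443/((324396/31)*(-1/36038)) = -1443/(-162198/558589) = -1443*(-558589/162198) = 268681309/54066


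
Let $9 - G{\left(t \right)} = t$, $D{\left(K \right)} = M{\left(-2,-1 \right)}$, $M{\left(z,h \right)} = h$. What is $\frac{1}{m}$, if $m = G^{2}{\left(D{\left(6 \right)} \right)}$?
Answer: $\frac{1}{100} \approx 0.01$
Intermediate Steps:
$D{\left(K \right)} = -1$
$G{\left(t \right)} = 9 - t$
$m = 100$ ($m = \left(9 - -1\right)^{2} = \left(9 + 1\right)^{2} = 10^{2} = 100$)
$\frac{1}{m} = \frac{1}{100}$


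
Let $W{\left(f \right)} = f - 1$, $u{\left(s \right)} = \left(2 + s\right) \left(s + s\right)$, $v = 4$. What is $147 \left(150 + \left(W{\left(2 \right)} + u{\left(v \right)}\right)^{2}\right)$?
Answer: $374997$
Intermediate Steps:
$u{\left(s \right)} = 2 s \left(2 + s\right)$ ($u{\left(s \right)} = \left(2 + s\right) 2 s = 2 s \left(2 + s\right)$)
$W{\left(f \right)} = -1 + f$
$147 \left(150 + \left(W{\left(2 \right)} + u{\left(v \right)}\right)^{2}\right) = 147 \left(150 + \left(\left(-1 + 2\right) + 2 \cdot 4 \left(2 + 4\right)\right)^{2}\right) = 147 \left(150 + \left(1 + 2 \cdot 4 \cdot 6\right)^{2}\right) = 147 \left(150 + \left(1 + 48\right)^{2}\right) = 147 \left(150 + 49^{2}\right) = 147 \left(150 + 2401\right) = 147 \cdot 2551 = 374997$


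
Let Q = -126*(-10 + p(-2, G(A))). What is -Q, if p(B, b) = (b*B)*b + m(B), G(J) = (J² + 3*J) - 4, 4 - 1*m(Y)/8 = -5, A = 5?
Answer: -318780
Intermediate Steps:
m(Y) = 72 (m(Y) = 32 - 8*(-5) = 32 + 40 = 72)
G(J) = -4 + J² + 3*J
p(B, b) = 72 + B*b² (p(B, b) = (b*B)*b + 72 = (B*b)*b + 72 = B*b² + 72 = 72 + B*b²)
Q = 318780 (Q = -126*(-10 + (72 - 2*(-4 + 5² + 3*5)²)) = -126*(-10 + (72 - 2*(-4 + 25 + 15)²)) = -126*(-10 + (72 - 2*36²)) = -126*(-10 + (72 - 2*1296)) = -126*(-10 + (72 - 2592)) = -126*(-10 - 2520) = -126*(-2530) = 318780)
-Q = -1*318780 = -318780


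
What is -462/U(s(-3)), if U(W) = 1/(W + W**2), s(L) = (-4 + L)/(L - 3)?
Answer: -7007/6 ≈ -1167.8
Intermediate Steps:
s(L) = (-4 + L)/(-3 + L)
-462/U(s(-3)) = -462*(1 + (-4 - 3)/(-3 - 3))*(-4 - 3)/(-3 - 3) = -462/(1/(((-7/(-6)))*(1 - 7/(-6)))) = -462/(1/(((-1/6*(-7)))*(1 - 1/6*(-7)))) = -462/(1/((7/6)*(1 + 7/6))) = -462/(6/(7*(13/6))) = -462/((6/7)*(6/13)) = -462/36/91 = -462*91/36 = -7007/6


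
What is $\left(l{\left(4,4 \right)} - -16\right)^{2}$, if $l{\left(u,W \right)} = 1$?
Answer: $289$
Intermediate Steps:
$\left(l{\left(4,4 \right)} - -16\right)^{2} = \left(1 - -16\right)^{2} = \left(1 + 16\right)^{2} = 17^{2} = 289$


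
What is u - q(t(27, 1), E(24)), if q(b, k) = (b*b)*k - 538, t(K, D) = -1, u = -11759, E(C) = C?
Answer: -11245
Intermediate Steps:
q(b, k) = -538 + k*b² (q(b, k) = b²*k - 538 = k*b² - 538 = -538 + k*b²)
u - q(t(27, 1), E(24)) = -11759 - (-538 + 24*(-1)²) = -11759 - (-538 + 24*1) = -11759 - (-538 + 24) = -11759 - 1*(-514) = -11759 + 514 = -11245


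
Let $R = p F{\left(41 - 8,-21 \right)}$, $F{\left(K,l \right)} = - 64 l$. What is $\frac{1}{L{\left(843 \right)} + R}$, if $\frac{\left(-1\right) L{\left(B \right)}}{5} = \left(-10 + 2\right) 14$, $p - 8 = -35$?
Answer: $- \frac{1}{35728} \approx -2.7989 \cdot 10^{-5}$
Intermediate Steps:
$p = -27$ ($p = 8 - 35 = -27$)
$R = -36288$ ($R = - 27 \left(\left(-64\right) \left(-21\right)\right) = \left(-27\right) 1344 = -36288$)
$L{\left(B \right)} = 560$ ($L{\left(B \right)} = - 5 \left(-10 + 2\right) 14 = - 5 \left(\left(-8\right) 14\right) = \left(-5\right) \left(-112\right) = 560$)
$\frac{1}{L{\left(843 \right)} + R} = \frac{1}{560 - 36288} = \frac{1}{-35728} = - \frac{1}{35728}$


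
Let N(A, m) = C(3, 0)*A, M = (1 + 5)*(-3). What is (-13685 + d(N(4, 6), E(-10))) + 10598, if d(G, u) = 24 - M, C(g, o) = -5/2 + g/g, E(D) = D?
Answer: -3045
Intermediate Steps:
C(g, o) = -3/2 (C(g, o) = -5*1/2 + 1 = -5/2 + 1 = -3/2)
M = -18 (M = 6*(-3) = -18)
N(A, m) = -3*A/2
d(G, u) = 42 (d(G, u) = 24 - 1*(-18) = 24 + 18 = 42)
(-13685 + d(N(4, 6), E(-10))) + 10598 = (-13685 + 42) + 10598 = -13643 + 10598 = -3045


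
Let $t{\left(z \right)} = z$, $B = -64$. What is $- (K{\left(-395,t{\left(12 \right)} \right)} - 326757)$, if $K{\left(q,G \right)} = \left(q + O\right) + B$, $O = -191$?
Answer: $327407$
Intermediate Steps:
$K{\left(q,G \right)} = -255 + q$ ($K{\left(q,G \right)} = \left(q - 191\right) - 64 = \left(-191 + q\right) - 64 = -255 + q$)
$- (K{\left(-395,t{\left(12 \right)} \right)} - 326757) = - (\left(-255 - 395\right) - 326757) = - (-650 - 326757) = \left(-1\right) \left(-327407\right) = 327407$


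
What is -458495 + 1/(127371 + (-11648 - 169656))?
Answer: -24728010836/53933 ≈ -4.5850e+5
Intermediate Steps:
-458495 + 1/(127371 + (-11648 - 169656)) = -458495 + 1/(127371 - 181304) = -458495 + 1/(-53933) = -458495 - 1/53933 = -24728010836/53933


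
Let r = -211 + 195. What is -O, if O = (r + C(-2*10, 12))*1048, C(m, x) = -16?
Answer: 33536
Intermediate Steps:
r = -16
O = -33536 (O = (-16 - 16)*1048 = -32*1048 = -33536)
-O = -1*(-33536) = 33536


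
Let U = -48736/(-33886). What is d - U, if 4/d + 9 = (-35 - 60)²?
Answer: -54908529/38189522 ≈ -1.4378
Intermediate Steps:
U = 24368/16943 (U = -48736*(-1/33886) = 24368/16943 ≈ 1.4382)
d = 1/2254 (d = 4/(-9 + (-35 - 60)²) = 4/(-9 + (-95)²) = 4/(-9 + 9025) = 4/9016 = 4*(1/9016) = 1/2254 ≈ 0.00044366)
d - U = 1/2254 - 1*24368/16943 = 1/2254 - 24368/16943 = -54908529/38189522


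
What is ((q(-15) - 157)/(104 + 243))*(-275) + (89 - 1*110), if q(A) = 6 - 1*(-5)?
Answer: 32863/347 ≈ 94.706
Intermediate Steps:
q(A) = 11 (q(A) = 6 + 5 = 11)
((q(-15) - 157)/(104 + 243))*(-275) + (89 - 1*110) = ((11 - 157)/(104 + 243))*(-275) + (89 - 1*110) = -146/347*(-275) + (89 - 110) = -146*1/347*(-275) - 21 = -146/347*(-275) - 21 = 40150/347 - 21 = 32863/347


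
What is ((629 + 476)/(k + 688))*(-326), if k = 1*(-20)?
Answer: -180115/334 ≈ -539.27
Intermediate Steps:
k = -20
((629 + 476)/(k + 688))*(-326) = ((629 + 476)/(-20 + 688))*(-326) = (1105/668)*(-326) = -180115/334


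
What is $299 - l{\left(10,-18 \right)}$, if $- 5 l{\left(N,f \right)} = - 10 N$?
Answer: $279$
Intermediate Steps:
$l{\left(N,f \right)} = 2 N$ ($l{\left(N,f \right)} = - \frac{\left(-10\right) N}{5} = 2 N$)
$299 - l{\left(10,-18 \right)} = 299 - 2 \cdot 10 = 299 - 20 = 279$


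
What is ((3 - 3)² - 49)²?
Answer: 2401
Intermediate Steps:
((3 - 3)² - 49)² = (0² - 49)² = (0 - 49)² = (-49)² = 2401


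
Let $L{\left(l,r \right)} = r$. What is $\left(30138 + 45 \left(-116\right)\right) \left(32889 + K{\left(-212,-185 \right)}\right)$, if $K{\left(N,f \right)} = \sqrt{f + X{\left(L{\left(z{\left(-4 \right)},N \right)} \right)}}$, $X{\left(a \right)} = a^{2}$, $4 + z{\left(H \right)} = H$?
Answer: $819528102 + 24918 \sqrt{44759} \approx 8.248 \cdot 10^{8}$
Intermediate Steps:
$z{\left(H \right)} = -4 + H$
$K{\left(N,f \right)} = \sqrt{f + N^{2}}$
$\left(30138 + 45 \left(-116\right)\right) \left(32889 + K{\left(-212,-185 \right)}\right) = \left(30138 + 45 \left(-116\right)\right) \left(32889 + \sqrt{-185 + \left(-212\right)^{2}}\right) = \left(30138 - 5220\right) \left(32889 + \sqrt{-185 + 44944}\right) = 24918 \left(32889 + \sqrt{44759}\right) = 819528102 + 24918 \sqrt{44759}$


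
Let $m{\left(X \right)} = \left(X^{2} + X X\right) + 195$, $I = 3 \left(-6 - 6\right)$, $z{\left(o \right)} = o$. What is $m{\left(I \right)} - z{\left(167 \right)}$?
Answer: $2620$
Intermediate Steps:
$I = -36$ ($I = 3 \left(-12\right) = -36$)
$m{\left(X \right)} = 195 + 2 X^{2}$ ($m{\left(X \right)} = \left(X^{2} + X^{2}\right) + 195 = 2 X^{2} + 195 = 195 + 2 X^{2}$)
$m{\left(I \right)} - z{\left(167 \right)} = \left(195 + 2 \left(-36\right)^{2}\right) - 167 = \left(195 + 2 \cdot 1296\right) - 167 = \left(195 + 2592\right) - 167 = 2787 - 167 = 2620$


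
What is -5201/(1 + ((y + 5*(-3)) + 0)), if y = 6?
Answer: 5201/8 ≈ 650.13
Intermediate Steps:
-5201/(1 + ((y + 5*(-3)) + 0)) = -5201/(1 + ((6 + 5*(-3)) + 0)) = -5201/(1 + ((6 - 15) + 0)) = -5201/(1 + (-9 + 0)) = -5201/(1 - 9) = -5201/(-8) = -1/8*(-5201) = 5201/8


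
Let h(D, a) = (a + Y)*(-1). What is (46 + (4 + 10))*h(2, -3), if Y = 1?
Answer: 120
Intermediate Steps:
h(D, a) = -1 - a (h(D, a) = (a + 1)*(-1) = (1 + a)*(-1) = -1 - a)
(46 + (4 + 10))*h(2, -3) = (46 + (4 + 10))*(-1 - 1*(-3)) = (46 + 14)*(-1 + 3) = 60*2 = 120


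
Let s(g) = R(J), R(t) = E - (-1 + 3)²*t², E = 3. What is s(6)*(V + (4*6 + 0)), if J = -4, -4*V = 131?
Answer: 2135/4 ≈ 533.75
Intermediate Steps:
V = -131/4 (V = -¼*131 = -131/4 ≈ -32.750)
R(t) = 3 - 4*t² (R(t) = 3 - (-1 + 3)²*t² = 3 - 2²*t² = 3 - 4*t²)
s(g) = -61 (s(g) = 3 - 4*(-4)² = 3 - 4*16 = 3 - 64 = -61)
s(6)*(V + (4*6 + 0)) = -61*(-131/4 + (4*6 + 0)) = -61*(-131/4 + (24 + 0)) = -61*(-131/4 + 24) = -61*(-35/4) = 2135/4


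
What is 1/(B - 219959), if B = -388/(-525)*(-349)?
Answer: -525/115613887 ≈ -4.5410e-6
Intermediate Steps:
B = -135412/525 (B = -388*(-1/525)*(-349) = (388/525)*(-349) = -135412/525 ≈ -257.93)
1/(B - 219959) = 1/(-135412/525 - 219959) = 1/(-115613887/525) = -525/115613887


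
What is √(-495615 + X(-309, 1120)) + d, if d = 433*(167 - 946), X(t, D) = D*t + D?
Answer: -337307 + 5*I*√33623 ≈ -3.3731e+5 + 916.83*I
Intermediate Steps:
X(t, D) = D + D*t
d = -337307 (d = 433*(-779) = -337307)
√(-495615 + X(-309, 1120)) + d = √(-495615 + 1120*(1 - 309)) - 337307 = √(-495615 + 1120*(-308)) - 337307 = √(-495615 - 344960) - 337307 = √(-840575) - 337307 = 5*I*√33623 - 337307 = -337307 + 5*I*√33623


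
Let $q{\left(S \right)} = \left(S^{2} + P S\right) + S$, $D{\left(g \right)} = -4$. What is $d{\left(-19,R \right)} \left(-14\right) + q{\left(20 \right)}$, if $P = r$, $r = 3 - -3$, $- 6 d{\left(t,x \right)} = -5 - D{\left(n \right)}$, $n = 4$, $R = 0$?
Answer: $\frac{1613}{3} \approx 537.67$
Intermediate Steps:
$d{\left(t,x \right)} = \frac{1}{6}$ ($d{\left(t,x \right)} = - \frac{-5 - -4}{6} = - \frac{-5 + 4}{6} = \left(- \frac{1}{6}\right) \left(-1\right) = \frac{1}{6}$)
$r = 6$ ($r = 3 + 3 = 6$)
$P = 6$
$q{\left(S \right)} = S^{2} + 7 S$ ($q{\left(S \right)} = \left(S^{2} + 6 S\right) + S = S^{2} + 7 S$)
$d{\left(-19,R \right)} \left(-14\right) + q{\left(20 \right)} = \frac{1}{6} \left(-14\right) + 20 \left(7 + 20\right) = - \frac{7}{3} + 20 \cdot 27 = - \frac{7}{3} + 540 = \frac{1613}{3}$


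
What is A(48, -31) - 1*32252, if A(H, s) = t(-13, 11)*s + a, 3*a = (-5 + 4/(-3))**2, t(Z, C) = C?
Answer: -879650/27 ≈ -32580.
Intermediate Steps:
a = 361/27 (a = (-5 + 4/(-3))**2/3 = (-5 + 4*(-1/3))**2/3 = (-5 - 4/3)**2/3 = (-19/3)**2/3 = (1/3)*(361/9) = 361/27 ≈ 13.370)
A(H, s) = 361/27 + 11*s (A(H, s) = 11*s + 361/27 = 361/27 + 11*s)
A(48, -31) - 1*32252 = (361/27 + 11*(-31)) - 1*32252 = (361/27 - 341) - 32252 = -8846/27 - 32252 = -879650/27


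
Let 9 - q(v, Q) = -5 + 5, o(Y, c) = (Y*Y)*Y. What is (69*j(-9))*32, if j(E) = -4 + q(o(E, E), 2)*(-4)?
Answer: -88320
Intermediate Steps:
o(Y, c) = Y³ (o(Y, c) = Y²*Y = Y³)
q(v, Q) = 9 (q(v, Q) = 9 - (-5 + 5) = 9 - 1*0 = 9 + 0 = 9)
j(E) = -40 (j(E) = -4 + 9*(-4) = -4 - 36 = -40)
(69*j(-9))*32 = (69*(-40))*32 = -2760*32 = -88320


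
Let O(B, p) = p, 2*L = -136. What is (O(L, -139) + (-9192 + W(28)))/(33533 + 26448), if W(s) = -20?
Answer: -9351/59981 ≈ -0.15590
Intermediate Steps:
L = -68 (L = (½)*(-136) = -68)
(O(L, -139) + (-9192 + W(28)))/(33533 + 26448) = (-139 + (-9192 - 20))/(33533 + 26448) = (-139 - 9212)/59981 = -9351*1/59981 = -9351/59981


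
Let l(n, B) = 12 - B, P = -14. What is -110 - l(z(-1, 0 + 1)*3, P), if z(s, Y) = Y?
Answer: -136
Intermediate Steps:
-110 - l(z(-1, 0 + 1)*3, P) = -110 - (12 - 1*(-14)) = -110 - (12 + 14) = -110 - 1*26 = -110 - 26 = -136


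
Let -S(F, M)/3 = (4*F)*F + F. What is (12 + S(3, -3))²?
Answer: 11025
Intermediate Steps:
S(F, M) = -12*F² - 3*F (S(F, M) = -3*((4*F)*F + F) = -3*(4*F² + F) = -3*(F + 4*F²) = -12*F² - 3*F)
(12 + S(3, -3))² = (12 - 3*3*(1 + 4*3))² = (12 - 3*3*(1 + 12))² = (12 - 3*3*13)² = (12 - 117)² = (-105)² = 11025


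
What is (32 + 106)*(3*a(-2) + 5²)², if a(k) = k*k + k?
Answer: 132618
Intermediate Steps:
a(k) = k + k² (a(k) = k² + k = k + k²)
(32 + 106)*(3*a(-2) + 5²)² = (32 + 106)*(3*(-2*(1 - 2)) + 5²)² = 138*(3*(-2*(-1)) + 25)² = 138*(3*2 + 25)² = 138*(6 + 25)² = 138*31² = 138*961 = 132618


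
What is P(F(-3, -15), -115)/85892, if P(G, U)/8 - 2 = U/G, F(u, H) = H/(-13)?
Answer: -586/64419 ≈ -0.0090967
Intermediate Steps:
F(u, H) = -H/13 (F(u, H) = H*(-1/13) = -H/13)
P(G, U) = 16 + 8*U/G (P(G, U) = 16 + 8*(U/G) = 16 + 8*U/G)
P(F(-3, -15), -115)/85892 = (16 + 8*(-115)/(-1/13*(-15)))/85892 = (16 + 8*(-115)/(15/13))*(1/85892) = (16 + 8*(-115)*(13/15))*(1/85892) = (16 - 2392/3)*(1/85892) = -2344/3*1/85892 = -586/64419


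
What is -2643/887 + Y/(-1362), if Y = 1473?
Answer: -1635439/402698 ≈ -4.0612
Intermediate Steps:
-2643/887 + Y/(-1362) = -2643/887 + 1473/(-1362) = -2643*1/887 + 1473*(-1/1362) = -2643/887 - 491/454 = -1635439/402698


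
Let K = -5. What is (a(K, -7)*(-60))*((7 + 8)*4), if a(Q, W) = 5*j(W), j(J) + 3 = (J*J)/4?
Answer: -166500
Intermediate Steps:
j(J) = -3 + J**2/4 (j(J) = -3 + (J*J)/4 = -3 + J**2*(1/4) = -3 + J**2/4)
a(Q, W) = -15 + 5*W**2/4 (a(Q, W) = 5*(-3 + W**2/4) = -15 + 5*W**2/4)
(a(K, -7)*(-60))*((7 + 8)*4) = ((-15 + (5/4)*(-7)**2)*(-60))*((7 + 8)*4) = ((-15 + (5/4)*49)*(-60))*(15*4) = ((-15 + 245/4)*(-60))*60 = ((185/4)*(-60))*60 = -2775*60 = -166500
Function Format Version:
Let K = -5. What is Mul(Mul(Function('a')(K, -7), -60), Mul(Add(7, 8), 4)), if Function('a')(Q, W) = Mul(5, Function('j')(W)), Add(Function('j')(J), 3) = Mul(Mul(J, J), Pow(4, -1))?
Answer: -166500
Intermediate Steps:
Function('j')(J) = Add(-3, Mul(Rational(1, 4), Pow(J, 2))) (Function('j')(J) = Add(-3, Mul(Mul(J, J), Pow(4, -1))) = Add(-3, Mul(Pow(J, 2), Rational(1, 4))) = Add(-3, Mul(Rational(1, 4), Pow(J, 2))))
Function('a')(Q, W) = Add(-15, Mul(Rational(5, 4), Pow(W, 2))) (Function('a')(Q, W) = Mul(5, Add(-3, Mul(Rational(1, 4), Pow(W, 2)))) = Add(-15, Mul(Rational(5, 4), Pow(W, 2))))
Mul(Mul(Function('a')(K, -7), -60), Mul(Add(7, 8), 4)) = Mul(Mul(Add(-15, Mul(Rational(5, 4), Pow(-7, 2))), -60), Mul(Add(7, 8), 4)) = Mul(Mul(Add(-15, Mul(Rational(5, 4), 49)), -60), Mul(15, 4)) = Mul(Mul(Add(-15, Rational(245, 4)), -60), 60) = Mul(Mul(Rational(185, 4), -60), 60) = Mul(-2775, 60) = -166500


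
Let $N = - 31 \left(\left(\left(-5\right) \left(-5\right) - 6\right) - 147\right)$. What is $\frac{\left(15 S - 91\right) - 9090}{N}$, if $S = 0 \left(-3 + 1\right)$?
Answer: $- \frac{9181}{3968} \approx -2.3138$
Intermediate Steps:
$N = 3968$ ($N = - 31 \left(\left(25 - 6\right) - 147\right) = - 31 \left(19 - 147\right) = \left(-31\right) \left(-128\right) = 3968$)
$S = 0$ ($S = 0 \left(-2\right) = 0$)
$\frac{\left(15 S - 91\right) - 9090}{N} = \frac{\left(15 \cdot 0 - 91\right) - 9090}{3968} = \left(\left(0 - 91\right) - 9090\right) \frac{1}{3968} = \left(-91 - 9090\right) \frac{1}{3968} = \left(-9181\right) \frac{1}{3968} = - \frac{9181}{3968}$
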